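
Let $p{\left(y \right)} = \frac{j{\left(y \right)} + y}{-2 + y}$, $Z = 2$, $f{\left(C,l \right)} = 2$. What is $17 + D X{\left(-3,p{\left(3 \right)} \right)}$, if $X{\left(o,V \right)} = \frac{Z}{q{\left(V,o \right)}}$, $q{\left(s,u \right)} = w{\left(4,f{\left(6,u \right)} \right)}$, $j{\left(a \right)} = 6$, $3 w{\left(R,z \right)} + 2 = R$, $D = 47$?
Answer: $158$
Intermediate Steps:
$w{\left(R,z \right)} = - \frac{2}{3} + \frac{R}{3}$
$q{\left(s,u \right)} = \frac{2}{3}$ ($q{\left(s,u \right)} = - \frac{2}{3} + \frac{1}{3} \cdot 4 = - \frac{2}{3} + \frac{4}{3} = \frac{2}{3}$)
$p{\left(y \right)} = \frac{6 + y}{-2 + y}$
$X{\left(o,V \right)} = 3$ ($X{\left(o,V \right)} = \frac{2}{\frac{2}{3}} = 2 \cdot \frac{3}{2} = 3$)
$17 + D X{\left(-3,p{\left(3 \right)} \right)} = 17 + 47 \cdot 3 = 17 + 141 = 158$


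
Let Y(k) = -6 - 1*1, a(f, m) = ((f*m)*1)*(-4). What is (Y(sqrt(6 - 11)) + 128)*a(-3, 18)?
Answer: 26136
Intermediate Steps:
a(f, m) = -4*f*m (a(f, m) = (f*m)*(-4) = -4*f*m)
Y(k) = -7 (Y(k) = -6 - 1 = -7)
(Y(sqrt(6 - 11)) + 128)*a(-3, 18) = (-7 + 128)*(-4*(-3)*18) = 121*216 = 26136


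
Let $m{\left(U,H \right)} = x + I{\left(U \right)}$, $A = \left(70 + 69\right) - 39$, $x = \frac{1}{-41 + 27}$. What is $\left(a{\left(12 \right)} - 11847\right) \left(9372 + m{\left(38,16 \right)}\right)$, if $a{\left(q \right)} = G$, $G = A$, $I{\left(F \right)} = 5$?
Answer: $- \frac{1542110919}{14} \approx -1.1015 \cdot 10^{8}$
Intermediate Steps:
$x = - \frac{1}{14}$ ($x = \frac{1}{-14} = - \frac{1}{14} \approx -0.071429$)
$A = 100$ ($A = 139 - 39 = 100$)
$G = 100$
$m{\left(U,H \right)} = \frac{69}{14}$ ($m{\left(U,H \right)} = - \frac{1}{14} + 5 = \frac{69}{14}$)
$a{\left(q \right)} = 100$
$\left(a{\left(12 \right)} - 11847\right) \left(9372 + m{\left(38,16 \right)}\right) = \left(100 - 11847\right) \left(9372 + \frac{69}{14}\right) = \left(-11747\right) \frac{131277}{14} = - \frac{1542110919}{14}$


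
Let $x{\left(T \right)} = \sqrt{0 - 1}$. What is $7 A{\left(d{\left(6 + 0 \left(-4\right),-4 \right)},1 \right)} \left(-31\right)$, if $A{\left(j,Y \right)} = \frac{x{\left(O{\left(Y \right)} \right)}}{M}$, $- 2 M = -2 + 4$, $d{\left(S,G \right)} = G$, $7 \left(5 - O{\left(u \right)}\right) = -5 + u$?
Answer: $217 i \approx 217.0 i$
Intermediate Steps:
$O{\left(u \right)} = \frac{40}{7} - \frac{u}{7}$ ($O{\left(u \right)} = 5 - \frac{-5 + u}{7} = 5 - \left(- \frac{5}{7} + \frac{u}{7}\right) = \frac{40}{7} - \frac{u}{7}$)
$M = -1$ ($M = - \frac{-2 + 4}{2} = \left(- \frac{1}{2}\right) 2 = -1$)
$x{\left(T \right)} = i$ ($x{\left(T \right)} = \sqrt{-1} = i$)
$A{\left(j,Y \right)} = - i$ ($A{\left(j,Y \right)} = \frac{i}{-1} = i \left(-1\right) = - i$)
$7 A{\left(d{\left(6 + 0 \left(-4\right),-4 \right)},1 \right)} \left(-31\right) = 7 \left(- i\right) \left(-31\right) = - 7 i \left(-31\right) = 217 i$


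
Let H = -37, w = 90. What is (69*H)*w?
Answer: -229770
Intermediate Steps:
(69*H)*w = (69*(-37))*90 = -2553*90 = -229770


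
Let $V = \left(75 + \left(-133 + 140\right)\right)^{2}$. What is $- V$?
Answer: $-6724$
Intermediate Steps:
$V = 6724$ ($V = \left(75 + 7\right)^{2} = 82^{2} = 6724$)
$- V = \left(-1\right) 6724 = -6724$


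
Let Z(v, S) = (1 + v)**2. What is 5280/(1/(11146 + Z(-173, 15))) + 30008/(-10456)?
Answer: 281076097049/1307 ≈ 2.1505e+8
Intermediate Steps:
5280/(1/(11146 + Z(-173, 15))) + 30008/(-10456) = 5280/(1/(11146 + (1 - 173)**2)) + 30008/(-10456) = 5280/(1/(11146 + (-172)**2)) + 30008*(-1/10456) = 5280/(1/(11146 + 29584)) - 3751/1307 = 5280/(1/40730) - 3751/1307 = 5280*40730 - 3751/1307 = 215054400 - 3751/1307 = 281076097049/1307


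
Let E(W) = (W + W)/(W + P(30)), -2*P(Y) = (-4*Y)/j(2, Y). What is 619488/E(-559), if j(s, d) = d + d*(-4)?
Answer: 173353392/559 ≈ 3.1011e+5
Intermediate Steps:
j(s, d) = -3*d (j(s, d) = d - 4*d = -3*d)
P(Y) = -2/3 (P(Y) = -(-4*Y)/(2*((-3*Y))) = -(-4*Y)*(-1/(3*Y))/2 = -1/2*4/3 = -2/3)
E(W) = 2*W/(-2/3 + W) (E(W) = (W + W)/(W - 2/3) = (2*W)/(-2/3 + W) = 2*W/(-2/3 + W))
619488/E(-559) = 619488/((6*(-559)/(-2 + 3*(-559)))) = 619488/((6*(-559)/(-2 - 1677))) = 619488/((6*(-559)/(-1679))) = 619488/((6*(-559)*(-1/1679))) = 619488/(3354/1679) = 619488*(1679/3354) = 173353392/559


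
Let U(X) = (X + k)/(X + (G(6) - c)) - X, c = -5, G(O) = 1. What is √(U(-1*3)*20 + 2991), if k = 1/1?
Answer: √27339/3 ≈ 55.115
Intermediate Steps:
k = 1
U(X) = -X + (1 + X)/(6 + X) (U(X) = (X + 1)/(X + (1 - 1*(-5))) - X = (1 + X)/(X + (1 + 5)) - X = (1 + X)/(X + 6) - X = (1 + X)/(6 + X) - X = -X + (1 + X)/(6 + X))
√(U(-1*3)*20 + 2991) = √(((1 - (-1*3)² - (-5)*3)/(6 - 1*3))*20 + 2991) = √(((1 - 1*(-3)² - 5*(-3))/(6 - 3))*20 + 2991) = √(((1 - 1*9 + 15)/3)*20 + 2991) = √(((1 - 9 + 15)/3)*20 + 2991) = √(((⅓)*7)*20 + 2991) = √((7/3)*20 + 2991) = √(140/3 + 2991) = √(9113/3) = √27339/3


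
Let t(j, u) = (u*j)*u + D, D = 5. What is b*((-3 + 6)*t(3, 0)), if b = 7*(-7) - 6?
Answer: -825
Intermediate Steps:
b = -55 (b = -49 - 6 = -55)
t(j, u) = 5 + j*u² (t(j, u) = (u*j)*u + 5 = (j*u)*u + 5 = j*u² + 5 = 5 + j*u²)
b*((-3 + 6)*t(3, 0)) = -55*(-3 + 6)*(5 + 3*0²) = -165*(5 + 3*0) = -165*(5 + 0) = -165*5 = -55*15 = -825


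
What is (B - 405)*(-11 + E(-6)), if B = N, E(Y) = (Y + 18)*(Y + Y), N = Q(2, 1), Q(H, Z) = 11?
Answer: 61070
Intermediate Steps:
N = 11
E(Y) = 2*Y*(18 + Y) (E(Y) = (18 + Y)*(2*Y) = 2*Y*(18 + Y))
B = 11
(B - 405)*(-11 + E(-6)) = (11 - 405)*(-11 + 2*(-6)*(18 - 6)) = -394*(-11 + 2*(-6)*12) = -394*(-11 - 144) = -394*(-155) = 61070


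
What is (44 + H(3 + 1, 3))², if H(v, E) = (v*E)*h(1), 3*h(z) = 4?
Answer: 3600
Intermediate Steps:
h(z) = 4/3 (h(z) = (⅓)*4 = 4/3)
H(v, E) = 4*E*v/3 (H(v, E) = (v*E)*(4/3) = (E*v)*(4/3) = 4*E*v/3)
(44 + H(3 + 1, 3))² = (44 + (4/3)*3*(3 + 1))² = (44 + (4/3)*3*4)² = (44 + 16)² = 60² = 3600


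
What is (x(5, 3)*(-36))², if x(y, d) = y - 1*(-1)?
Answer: 46656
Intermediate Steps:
x(y, d) = 1 + y (x(y, d) = y + 1 = 1 + y)
(x(5, 3)*(-36))² = ((1 + 5)*(-36))² = (6*(-36))² = (-216)² = 46656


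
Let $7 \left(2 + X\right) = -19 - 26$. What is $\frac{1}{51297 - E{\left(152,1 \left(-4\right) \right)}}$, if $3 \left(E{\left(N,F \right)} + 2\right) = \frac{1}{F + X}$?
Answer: $\frac{261}{13389046} \approx 1.9494 \cdot 10^{-5}$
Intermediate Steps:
$X = - \frac{59}{7}$ ($X = -2 + \frac{-19 - 26}{7} = -2 + \frac{1}{7} \left(-45\right) = -2 - \frac{45}{7} = - \frac{59}{7} \approx -8.4286$)
$E{\left(N,F \right)} = -2 + \frac{1}{3 \left(- \frac{59}{7} + F\right)}$ ($E{\left(N,F \right)} = -2 + \frac{1}{3 \left(F - \frac{59}{7}\right)} = -2 + \frac{1}{3 \left(- \frac{59}{7} + F\right)}$)
$\frac{1}{51297 - E{\left(152,1 \left(-4\right) \right)}} = \frac{1}{51297 - \frac{361 - 42 \cdot 1 \left(-4\right)}{3 \left(-59 + 7 \cdot 1 \left(-4\right)\right)}} = \frac{1}{51297 - \frac{361 - -168}{3 \left(-59 + 7 \left(-4\right)\right)}} = \frac{1}{51297 - \frac{361 + 168}{3 \left(-59 - 28\right)}} = \frac{1}{51297 - \frac{1}{3} \frac{1}{-87} \cdot 529} = \frac{1}{51297 - \frac{1}{3} \left(- \frac{1}{87}\right) 529} = \frac{1}{51297 - - \frac{529}{261}} = \frac{1}{51297 + \frac{529}{261}} = \frac{1}{\frac{13389046}{261}} = \frac{261}{13389046}$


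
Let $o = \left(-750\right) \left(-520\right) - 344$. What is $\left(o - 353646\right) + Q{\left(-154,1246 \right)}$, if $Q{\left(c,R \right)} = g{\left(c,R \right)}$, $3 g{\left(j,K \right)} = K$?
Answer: $\frac{109276}{3} \approx 36425.0$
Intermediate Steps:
$g{\left(j,K \right)} = \frac{K}{3}$
$Q{\left(c,R \right)} = \frac{R}{3}$
$o = 389656$ ($o = 390000 - 344 = 389656$)
$\left(o - 353646\right) + Q{\left(-154,1246 \right)} = \left(389656 - 353646\right) + \frac{1}{3} \cdot 1246 = 36010 + \frac{1246}{3} = \frac{109276}{3}$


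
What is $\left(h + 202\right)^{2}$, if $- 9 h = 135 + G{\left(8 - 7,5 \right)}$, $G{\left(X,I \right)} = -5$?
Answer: $\frac{2849344}{81} \approx 35177.0$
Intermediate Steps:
$h = - \frac{130}{9}$ ($h = - \frac{135 - 5}{9} = \left(- \frac{1}{9}\right) 130 = - \frac{130}{9} \approx -14.444$)
$\left(h + 202\right)^{2} = \left(- \frac{130}{9} + 202\right)^{2} = \left(\frac{1688}{9}\right)^{2} = \frac{2849344}{81}$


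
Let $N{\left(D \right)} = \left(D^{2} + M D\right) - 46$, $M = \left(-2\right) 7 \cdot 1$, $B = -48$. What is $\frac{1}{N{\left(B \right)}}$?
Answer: $\frac{1}{2930} \approx 0.0003413$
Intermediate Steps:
$M = -14$ ($M = \left(-14\right) 1 = -14$)
$N{\left(D \right)} = -46 + D^{2} - 14 D$ ($N{\left(D \right)} = \left(D^{2} - 14 D\right) - 46 = -46 + D^{2} - 14 D$)
$\frac{1}{N{\left(B \right)}} = \frac{1}{-46 + \left(-48\right)^{2} - -672} = \frac{1}{-46 + 2304 + 672} = \frac{1}{2930}$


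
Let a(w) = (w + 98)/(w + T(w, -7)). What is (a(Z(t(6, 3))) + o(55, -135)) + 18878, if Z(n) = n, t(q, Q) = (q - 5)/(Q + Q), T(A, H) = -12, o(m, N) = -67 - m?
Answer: 1331087/71 ≈ 18748.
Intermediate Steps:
t(q, Q) = (-5 + q)/(2*Q) (t(q, Q) = (-5 + q)/((2*Q)) = (-5 + q)*(1/(2*Q)) = (-5 + q)/(2*Q))
a(w) = (98 + w)/(-12 + w) (a(w) = (w + 98)/(w - 12) = (98 + w)/(-12 + w))
(a(Z(t(6, 3))) + o(55, -135)) + 18878 = ((98 + (½)*(-5 + 6)/3)/(-12 + (½)*(-5 + 6)/3) + (-67 - 1*55)) + 18878 = ((98 + (½)*(⅓)*1)/(-12 + (½)*(⅓)*1) + (-67 - 55)) + 18878 = ((98 + ⅙)/(-12 + ⅙) - 122) + 18878 = ((589/6)/(-71/6) - 122) + 18878 = (-6/71*589/6 - 122) + 18878 = (-589/71 - 122) + 18878 = -9251/71 + 18878 = 1331087/71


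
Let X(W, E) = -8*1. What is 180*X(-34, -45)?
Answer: -1440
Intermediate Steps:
X(W, E) = -8
180*X(-34, -45) = 180*(-8) = -1440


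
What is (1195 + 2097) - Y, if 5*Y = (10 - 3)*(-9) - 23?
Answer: 16546/5 ≈ 3309.2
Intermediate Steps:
Y = -86/5 (Y = ((10 - 3)*(-9) - 23)/5 = (7*(-9) - 23)/5 = (-63 - 23)/5 = (1/5)*(-86) = -86/5 ≈ -17.200)
(1195 + 2097) - Y = (1195 + 2097) - 1*(-86/5) = 3292 + 86/5 = 16546/5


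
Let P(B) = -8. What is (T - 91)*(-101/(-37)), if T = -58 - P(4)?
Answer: -14241/37 ≈ -384.89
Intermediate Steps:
T = -50 (T = -58 - 1*(-8) = -58 + 8 = -50)
(T - 91)*(-101/(-37)) = (-50 - 91)*(-101/(-37)) = -(-14241)*(-1)/37 = -141*101/37 = -14241/37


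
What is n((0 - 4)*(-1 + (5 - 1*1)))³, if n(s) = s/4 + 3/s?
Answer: -2197/64 ≈ -34.328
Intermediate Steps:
n(s) = 3/s + s/4 (n(s) = s*(¼) + 3/s = s/4 + 3/s = 3/s + s/4)
n((0 - 4)*(-1 + (5 - 1*1)))³ = (3/(((0 - 4)*(-1 + (5 - 1*1)))) + ((0 - 4)*(-1 + (5 - 1*1)))/4)³ = (3/((-4*(-1 + (5 - 1)))) + (-4*(-1 + (5 - 1)))/4)³ = (3/((-4*(-1 + 4))) + (-4*(-1 + 4))/4)³ = (3/((-4*3)) + (-4*3)/4)³ = (3/(-12) + (¼)*(-12))³ = (3*(-1/12) - 3)³ = (-¼ - 3)³ = (-13/4)³ = -2197/64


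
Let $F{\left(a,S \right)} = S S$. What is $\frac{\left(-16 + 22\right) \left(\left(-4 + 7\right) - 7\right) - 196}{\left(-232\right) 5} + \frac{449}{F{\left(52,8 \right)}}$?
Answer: $\frac{13373}{1856} \approx 7.2053$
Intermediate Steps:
$F{\left(a,S \right)} = S^{2}$
$\frac{\left(-16 + 22\right) \left(\left(-4 + 7\right) - 7\right) - 196}{\left(-232\right) 5} + \frac{449}{F{\left(52,8 \right)}} = \frac{\left(-16 + 22\right) \left(\left(-4 + 7\right) - 7\right) - 196}{\left(-232\right) 5} + \frac{449}{8^{2}} = \frac{6 \left(3 - 7\right) - 196}{-1160} + \frac{449}{64} = \left(6 \left(-4\right) - 196\right) \left(- \frac{1}{1160}\right) + 449 \cdot \frac{1}{64} = \left(-24 - 196\right) \left(- \frac{1}{1160}\right) + \frac{449}{64} = \left(-220\right) \left(- \frac{1}{1160}\right) + \frac{449}{64} = \frac{11}{58} + \frac{449}{64} = \frac{13373}{1856}$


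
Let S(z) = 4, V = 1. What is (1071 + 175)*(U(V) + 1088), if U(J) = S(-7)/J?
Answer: 1360632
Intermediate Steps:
U(J) = 4/J
(1071 + 175)*(U(V) + 1088) = (1071 + 175)*(4/1 + 1088) = 1246*(4*1 + 1088) = 1246*(4 + 1088) = 1246*1092 = 1360632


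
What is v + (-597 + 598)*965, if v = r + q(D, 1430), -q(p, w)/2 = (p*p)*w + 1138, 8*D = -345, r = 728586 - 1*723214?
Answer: -85037899/16 ≈ -5.3149e+6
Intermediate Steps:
r = 5372 (r = 728586 - 723214 = 5372)
D = -345/8 (D = (⅛)*(-345) = -345/8 ≈ -43.125)
q(p, w) = -2276 - 2*w*p² (q(p, w) = -2*((p*p)*w + 1138) = -2*(p²*w + 1138) = -2*(w*p² + 1138) = -2*(1138 + w*p²) = -2276 - 2*w*p²)
v = -85053339/16 (v = 5372 + (-2276 - 2*1430*(-345/8)²) = 5372 + (-2276 - 2*1430*119025/64) = 5372 + (-2276 - 85102875/16) = 5372 - 85139291/16 = -85053339/16 ≈ -5.3158e+6)
v + (-597 + 598)*965 = -85053339/16 + (-597 + 598)*965 = -85053339/16 + 1*965 = -85053339/16 + 965 = -85037899/16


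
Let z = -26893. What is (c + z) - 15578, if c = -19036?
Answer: -61507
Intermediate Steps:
(c + z) - 15578 = (-19036 - 26893) - 15578 = -45929 - 15578 = -61507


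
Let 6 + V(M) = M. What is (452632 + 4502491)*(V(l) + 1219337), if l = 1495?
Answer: 6049342991598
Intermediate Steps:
V(M) = -6 + M
(452632 + 4502491)*(V(l) + 1219337) = (452632 + 4502491)*((-6 + 1495) + 1219337) = 4955123*(1489 + 1219337) = 4955123*1220826 = 6049342991598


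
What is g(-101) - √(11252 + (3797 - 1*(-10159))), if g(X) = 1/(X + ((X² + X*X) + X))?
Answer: 1/20200 - 2*√6302 ≈ -158.77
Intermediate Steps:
g(X) = 1/(2*X + 2*X²) (g(X) = 1/(X + ((X² + X²) + X)) = 1/(X + (2*X² + X)) = 1/(X + (X + 2*X²)) = 1/(2*X + 2*X²))
g(-101) - √(11252 + (3797 - 1*(-10159))) = (½)/(-101*(1 - 101)) - √(11252 + (3797 - 1*(-10159))) = (½)*(-1/101)/(-100) - √(11252 + (3797 + 10159)) = (½)*(-1/101)*(-1/100) - √(11252 + 13956) = 1/20200 - √25208 = 1/20200 - 2*√6302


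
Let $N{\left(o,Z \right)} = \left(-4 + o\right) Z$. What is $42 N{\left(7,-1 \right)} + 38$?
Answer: $-88$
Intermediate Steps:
$N{\left(o,Z \right)} = Z \left(-4 + o\right)$
$42 N{\left(7,-1 \right)} + 38 = 42 \left(- (-4 + 7)\right) + 38 = 42 \left(\left(-1\right) 3\right) + 38 = 42 \left(-3\right) + 38 = -126 + 38 = -88$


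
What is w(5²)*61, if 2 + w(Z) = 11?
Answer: 549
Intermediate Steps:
w(Z) = 9 (w(Z) = -2 + 11 = 9)
w(5²)*61 = 9*61 = 549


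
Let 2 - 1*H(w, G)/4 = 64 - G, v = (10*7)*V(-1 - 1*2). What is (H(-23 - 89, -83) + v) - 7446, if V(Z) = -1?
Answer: -8096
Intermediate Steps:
v = -70 (v = (10*7)*(-1) = 70*(-1) = -70)
H(w, G) = -248 + 4*G (H(w, G) = 8 - 4*(64 - G) = 8 + (-256 + 4*G) = -248 + 4*G)
(H(-23 - 89, -83) + v) - 7446 = ((-248 + 4*(-83)) - 70) - 7446 = ((-248 - 332) - 70) - 7446 = (-580 - 70) - 7446 = -650 - 7446 = -8096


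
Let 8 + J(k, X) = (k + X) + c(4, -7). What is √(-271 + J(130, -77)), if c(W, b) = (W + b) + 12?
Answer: I*√217 ≈ 14.731*I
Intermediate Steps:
c(W, b) = 12 + W + b
J(k, X) = 1 + X + k (J(k, X) = -8 + ((k + X) + (12 + 4 - 7)) = -8 + ((X + k) + 9) = -8 + (9 + X + k) = 1 + X + k)
√(-271 + J(130, -77)) = √(-271 + (1 - 77 + 130)) = √(-271 + 54) = √(-217) = I*√217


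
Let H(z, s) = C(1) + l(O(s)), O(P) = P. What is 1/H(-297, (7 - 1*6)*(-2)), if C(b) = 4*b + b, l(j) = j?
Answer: ⅓ ≈ 0.33333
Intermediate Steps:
C(b) = 5*b
H(z, s) = 5 + s (H(z, s) = 5*1 + s = 5 + s)
1/H(-297, (7 - 1*6)*(-2)) = 1/(5 + (7 - 1*6)*(-2)) = 1/(5 + (7 - 6)*(-2)) = 1/(5 + 1*(-2)) = 1/(5 - 2) = 1/3 = ⅓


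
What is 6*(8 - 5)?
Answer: 18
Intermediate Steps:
6*(8 - 5) = 6*3 = 18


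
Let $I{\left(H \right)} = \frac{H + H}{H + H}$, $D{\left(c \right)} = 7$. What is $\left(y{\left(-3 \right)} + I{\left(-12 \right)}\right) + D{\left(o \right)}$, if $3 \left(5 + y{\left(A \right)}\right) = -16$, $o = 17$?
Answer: $- \frac{7}{3} \approx -2.3333$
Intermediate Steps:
$y{\left(A \right)} = - \frac{31}{3}$ ($y{\left(A \right)} = -5 + \frac{1}{3} \left(-16\right) = -5 - \frac{16}{3} = - \frac{31}{3}$)
$I{\left(H \right)} = 1$ ($I{\left(H \right)} = \frac{2 H}{2 H} = 2 H \frac{1}{2 H} = 1$)
$\left(y{\left(-3 \right)} + I{\left(-12 \right)}\right) + D{\left(o \right)} = \left(- \frac{31}{3} + 1\right) + 7 = - \frac{28}{3} + 7 = - \frac{7}{3}$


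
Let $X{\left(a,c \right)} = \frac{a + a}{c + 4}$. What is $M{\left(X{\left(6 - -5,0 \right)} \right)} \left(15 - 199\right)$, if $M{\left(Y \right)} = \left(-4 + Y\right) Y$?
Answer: $-1518$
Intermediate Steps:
$X{\left(a,c \right)} = \frac{2 a}{4 + c}$
$M{\left(Y \right)} = Y \left(-4 + Y\right)$
$M{\left(X{\left(6 - -5,0 \right)} \right)} \left(15 - 199\right) = \frac{2 \left(6 - -5\right)}{4 + 0} \left(-4 + \frac{2 \left(6 - -5\right)}{4 + 0}\right) \left(15 - 199\right) = \frac{2 \left(6 + 5\right)}{4} \left(-4 + \frac{2 \left(6 + 5\right)}{4}\right) \left(-184\right) = 2 \cdot 11 \cdot \frac{1}{4} \left(-4 + 2 \cdot 11 \cdot \frac{1}{4}\right) \left(-184\right) = \frac{11 \left(-4 + \frac{11}{2}\right)}{2} \left(-184\right) = \frac{11}{2} \cdot \frac{3}{2} \left(-184\right) = \frac{33}{4} \left(-184\right) = -1518$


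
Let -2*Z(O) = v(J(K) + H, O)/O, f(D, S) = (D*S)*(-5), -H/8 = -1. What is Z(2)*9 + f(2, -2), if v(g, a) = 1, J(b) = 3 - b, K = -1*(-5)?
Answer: 71/4 ≈ 17.750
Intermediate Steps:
K = 5
H = 8 (H = -8*(-1) = 8)
f(D, S) = -5*D*S
Z(O) = -1/(2*O)
Z(2)*9 + f(2, -2) = -1/2/2*9 - 5*2*(-2) = -1/2*1/2*9 + 20 = -1/4*9 + 20 = -9/4 + 20 = 71/4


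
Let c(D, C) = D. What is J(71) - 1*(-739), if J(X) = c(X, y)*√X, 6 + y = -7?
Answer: 739 + 71*√71 ≈ 1337.3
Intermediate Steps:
y = -13 (y = -6 - 7 = -13)
J(X) = X^(3/2) (J(X) = X*√X = X^(3/2))
J(71) - 1*(-739) = 71^(3/2) - 1*(-739) = 71*√71 + 739 = 739 + 71*√71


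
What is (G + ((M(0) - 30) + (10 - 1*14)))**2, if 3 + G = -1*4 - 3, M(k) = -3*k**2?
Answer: 1936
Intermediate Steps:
G = -10 (G = -3 + (-1*4 - 3) = -3 + (-4 - 3) = -3 - 7 = -10)
(G + ((M(0) - 30) + (10 - 1*14)))**2 = (-10 + ((-3*0**2 - 30) + (10 - 1*14)))**2 = (-10 + ((-3*0 - 30) + (10 - 14)))**2 = (-10 + ((0 - 30) - 4))**2 = (-10 + (-30 - 4))**2 = (-10 - 34)**2 = (-44)**2 = 1936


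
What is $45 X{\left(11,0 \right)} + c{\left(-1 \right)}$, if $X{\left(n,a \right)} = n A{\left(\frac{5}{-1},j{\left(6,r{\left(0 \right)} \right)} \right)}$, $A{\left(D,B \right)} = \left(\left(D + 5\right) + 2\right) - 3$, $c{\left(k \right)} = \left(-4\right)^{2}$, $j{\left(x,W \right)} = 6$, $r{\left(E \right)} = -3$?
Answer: $-479$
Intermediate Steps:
$c{\left(k \right)} = 16$
$A{\left(D,B \right)} = 4 + D$ ($A{\left(D,B \right)} = \left(\left(5 + D\right) + 2\right) - 3 = \left(7 + D\right) - 3 = 4 + D$)
$X{\left(n,a \right)} = - n$ ($X{\left(n,a \right)} = n \left(4 + \frac{5}{-1}\right) = n \left(4 + 5 \left(-1\right)\right) = n \left(4 - 5\right) = n \left(-1\right) = - n$)
$45 X{\left(11,0 \right)} + c{\left(-1 \right)} = 45 \left(\left(-1\right) 11\right) + 16 = 45 \left(-11\right) + 16 = -495 + 16 = -479$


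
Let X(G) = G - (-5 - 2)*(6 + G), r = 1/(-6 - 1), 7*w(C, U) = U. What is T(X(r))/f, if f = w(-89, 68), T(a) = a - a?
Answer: 0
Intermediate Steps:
w(C, U) = U/7
r = -⅐ (r = 1/(-7) = -⅐ ≈ -0.14286)
X(G) = 42 + 8*G (X(G) = G - (-7)*(6 + G) = G - (-42 - 7*G) = G + (42 + 7*G) = 42 + 8*G)
T(a) = 0
f = 68/7 (f = (⅐)*68 = 68/7 ≈ 9.7143)
T(X(r))/f = 0/(68/7) = 0*(7/68) = 0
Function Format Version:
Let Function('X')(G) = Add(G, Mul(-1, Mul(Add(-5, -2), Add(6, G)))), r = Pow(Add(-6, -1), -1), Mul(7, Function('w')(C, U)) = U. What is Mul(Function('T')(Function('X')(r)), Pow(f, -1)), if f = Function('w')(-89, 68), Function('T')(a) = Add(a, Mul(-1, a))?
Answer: 0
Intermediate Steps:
Function('w')(C, U) = Mul(Rational(1, 7), U)
r = Rational(-1, 7) (r = Pow(-7, -1) = Rational(-1, 7) ≈ -0.14286)
Function('X')(G) = Add(42, Mul(8, G)) (Function('X')(G) = Add(G, Mul(-1, Mul(-7, Add(6, G)))) = Add(G, Mul(-1, Add(-42, Mul(-7, G)))) = Add(G, Add(42, Mul(7, G))) = Add(42, Mul(8, G)))
Function('T')(a) = 0
f = Rational(68, 7) (f = Mul(Rational(1, 7), 68) = Rational(68, 7) ≈ 9.7143)
Mul(Function('T')(Function('X')(r)), Pow(f, -1)) = Mul(0, Pow(Rational(68, 7), -1)) = Mul(0, Rational(7, 68)) = 0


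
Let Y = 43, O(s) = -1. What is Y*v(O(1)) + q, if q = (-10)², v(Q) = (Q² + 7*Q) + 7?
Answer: 143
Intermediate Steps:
v(Q) = 7 + Q² + 7*Q
q = 100
Y*v(O(1)) + q = 43*(7 + (-1)² + 7*(-1)) + 100 = 43*(7 + 1 - 7) + 100 = 43*1 + 100 = 43 + 100 = 143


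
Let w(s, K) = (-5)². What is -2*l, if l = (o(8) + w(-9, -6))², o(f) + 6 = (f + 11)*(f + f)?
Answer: -208658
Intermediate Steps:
w(s, K) = 25
o(f) = -6 + 2*f*(11 + f) (o(f) = -6 + (f + 11)*(f + f) = -6 + (11 + f)*(2*f) = -6 + 2*f*(11 + f))
l = 104329 (l = ((-6 + 2*8² + 22*8) + 25)² = ((-6 + 2*64 + 176) + 25)² = ((-6 + 128 + 176) + 25)² = (298 + 25)² = 323² = 104329)
-2*l = -2*104329 = -208658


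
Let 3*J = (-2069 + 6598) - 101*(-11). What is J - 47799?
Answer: -45919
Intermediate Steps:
J = 1880 (J = ((-2069 + 6598) - 101*(-11))/3 = (4529 + 1111)/3 = (⅓)*5640 = 1880)
J - 47799 = 1880 - 47799 = -45919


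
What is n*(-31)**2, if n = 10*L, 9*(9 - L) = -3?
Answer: 269080/3 ≈ 89693.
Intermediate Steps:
L = 28/3 (L = 9 - 1/9*(-3) = 9 + 1/3 = 28/3 ≈ 9.3333)
n = 280/3 (n = 10*(28/3) = 280/3 ≈ 93.333)
n*(-31)**2 = (280/3)*(-31)**2 = (280/3)*961 = 269080/3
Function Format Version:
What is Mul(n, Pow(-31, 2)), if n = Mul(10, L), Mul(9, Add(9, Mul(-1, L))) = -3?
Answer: Rational(269080, 3) ≈ 89693.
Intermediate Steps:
L = Rational(28, 3) (L = Add(9, Mul(Rational(-1, 9), -3)) = Add(9, Rational(1, 3)) = Rational(28, 3) ≈ 9.3333)
n = Rational(280, 3) (n = Mul(10, Rational(28, 3)) = Rational(280, 3) ≈ 93.333)
Mul(n, Pow(-31, 2)) = Mul(Rational(280, 3), Pow(-31, 2)) = Mul(Rational(280, 3), 961) = Rational(269080, 3)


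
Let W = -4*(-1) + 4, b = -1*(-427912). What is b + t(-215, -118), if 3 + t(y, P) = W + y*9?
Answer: 425982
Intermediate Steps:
b = 427912
W = 8 (W = 4 + 4 = 8)
t(y, P) = 5 + 9*y (t(y, P) = -3 + (8 + y*9) = -3 + (8 + 9*y) = 5 + 9*y)
b + t(-215, -118) = 427912 + (5 + 9*(-215)) = 427912 + (5 - 1935) = 427912 - 1930 = 425982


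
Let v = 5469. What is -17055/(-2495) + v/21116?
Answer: 74755707/10536884 ≈ 7.0947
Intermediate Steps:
-17055/(-2495) + v/21116 = -17055/(-2495) + 5469/21116 = -17055*(-1/2495) + 5469*(1/21116) = 3411/499 + 5469/21116 = 74755707/10536884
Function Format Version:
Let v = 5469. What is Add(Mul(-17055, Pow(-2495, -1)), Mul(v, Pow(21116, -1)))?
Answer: Rational(74755707, 10536884) ≈ 7.0947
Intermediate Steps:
Add(Mul(-17055, Pow(-2495, -1)), Mul(v, Pow(21116, -1))) = Add(Mul(-17055, Pow(-2495, -1)), Mul(5469, Pow(21116, -1))) = Add(Mul(-17055, Rational(-1, 2495)), Mul(5469, Rational(1, 21116))) = Add(Rational(3411, 499), Rational(5469, 21116)) = Rational(74755707, 10536884)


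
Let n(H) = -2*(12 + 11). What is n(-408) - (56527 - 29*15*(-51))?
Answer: -78758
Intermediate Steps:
n(H) = -46 (n(H) = -2*23 = -46)
n(-408) - (56527 - 29*15*(-51)) = -46 - (56527 - 29*15*(-51)) = -46 - (56527 - 435*(-51)) = -46 - (56527 + 22185) = -46 - 1*78712 = -46 - 78712 = -78758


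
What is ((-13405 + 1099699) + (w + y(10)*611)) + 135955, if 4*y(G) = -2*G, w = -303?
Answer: 1218891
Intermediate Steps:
y(G) = -G/2 (y(G) = (-2*G)/4 = -G/2)
((-13405 + 1099699) + (w + y(10)*611)) + 135955 = ((-13405 + 1099699) + (-303 - 1/2*10*611)) + 135955 = (1086294 + (-303 - 5*611)) + 135955 = (1086294 + (-303 - 3055)) + 135955 = (1086294 - 3358) + 135955 = 1082936 + 135955 = 1218891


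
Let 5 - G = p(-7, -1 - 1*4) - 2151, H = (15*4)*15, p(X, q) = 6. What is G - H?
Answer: 1250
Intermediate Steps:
H = 900 (H = 60*15 = 900)
G = 2150 (G = 5 - (6 - 2151) = 5 - 1*(-2145) = 5 + 2145 = 2150)
G - H = 2150 - 1*900 = 2150 - 900 = 1250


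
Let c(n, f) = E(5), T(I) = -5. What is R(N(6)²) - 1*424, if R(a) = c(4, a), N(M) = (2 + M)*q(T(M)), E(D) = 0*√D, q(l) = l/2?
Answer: -424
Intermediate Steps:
q(l) = l/2 (q(l) = l*(½) = l/2)
E(D) = 0
c(n, f) = 0
N(M) = -5 - 5*M/2 (N(M) = (2 + M)*((½)*(-5)) = (2 + M)*(-5/2) = -5 - 5*M/2)
R(a) = 0
R(N(6)²) - 1*424 = 0 - 1*424 = 0 - 424 = -424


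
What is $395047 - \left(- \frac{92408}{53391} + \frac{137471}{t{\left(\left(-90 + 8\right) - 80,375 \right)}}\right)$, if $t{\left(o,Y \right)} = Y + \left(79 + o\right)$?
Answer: $\frac{6151537947059}{15590172} \approx 3.9458 \cdot 10^{5}$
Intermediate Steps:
$t{\left(o,Y \right)} = 79 + Y + o$
$395047 - \left(- \frac{92408}{53391} + \frac{137471}{t{\left(\left(-90 + 8\right) - 80,375 \right)}}\right) = 395047 - \left(- \frac{92408}{53391} + \frac{137471}{79 + 375 + \left(\left(-90 + 8\right) - 80\right)}\right) = 395047 - \left(- \frac{92408}{53391} + \frac{137471}{79 + 375 - 162}\right) = 395047 + \left(\frac{92408}{53391} - \frac{137471}{79 + 375 - 162}\right) = 395047 + \left(\frac{92408}{53391} - \frac{137471}{292}\right) = 395047 - \frac{7312731025}{15590172} = \frac{6151537947059}{15590172}$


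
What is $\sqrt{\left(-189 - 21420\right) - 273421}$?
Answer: $i \sqrt{295030} \approx 543.17 i$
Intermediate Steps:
$\sqrt{\left(-189 - 21420\right) - 273421} = \sqrt{-21609 - 273421} = \sqrt{-295030} = i \sqrt{295030}$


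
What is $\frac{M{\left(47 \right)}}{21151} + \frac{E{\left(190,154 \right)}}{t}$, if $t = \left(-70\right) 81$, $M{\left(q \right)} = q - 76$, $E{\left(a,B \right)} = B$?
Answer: $- \frac{244406}{8566155} \approx -0.028532$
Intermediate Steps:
$M{\left(q \right)} = -76 + q$
$t = -5670$
$\frac{M{\left(47 \right)}}{21151} + \frac{E{\left(190,154 \right)}}{t} = \frac{-76 + 47}{21151} + \frac{154}{-5670} = \left(-29\right) \frac{1}{21151} + 154 \left(- \frac{1}{5670}\right) = - \frac{29}{21151} - \frac{11}{405} = - \frac{244406}{8566155}$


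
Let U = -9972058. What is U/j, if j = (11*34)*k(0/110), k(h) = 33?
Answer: -4986029/6171 ≈ -807.98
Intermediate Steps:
j = 12342 (j = (11*34)*33 = 374*33 = 12342)
U/j = -9972058/12342 = -9972058*1/12342 = -4986029/6171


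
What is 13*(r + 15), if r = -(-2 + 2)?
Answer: 195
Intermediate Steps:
r = 0 (r = -1*0 = 0)
13*(r + 15) = 13*(0 + 15) = 13*15 = 195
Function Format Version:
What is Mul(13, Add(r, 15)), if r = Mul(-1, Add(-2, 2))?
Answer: 195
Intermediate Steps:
r = 0 (r = Mul(-1, 0) = 0)
Mul(13, Add(r, 15)) = Mul(13, Add(0, 15)) = Mul(13, 15) = 195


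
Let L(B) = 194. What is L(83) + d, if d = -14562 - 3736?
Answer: -18104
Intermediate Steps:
d = -18298
L(83) + d = 194 - 18298 = -18104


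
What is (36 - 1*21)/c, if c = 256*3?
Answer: 5/256 ≈ 0.019531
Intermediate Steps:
c = 768
(36 - 1*21)/c = (36 - 1*21)/768 = (36 - 21)*(1/768) = 15*(1/768) = 5/256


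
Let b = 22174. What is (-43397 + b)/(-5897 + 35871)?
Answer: -21223/29974 ≈ -0.70805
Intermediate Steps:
(-43397 + b)/(-5897 + 35871) = (-43397 + 22174)/(-5897 + 35871) = -21223/29974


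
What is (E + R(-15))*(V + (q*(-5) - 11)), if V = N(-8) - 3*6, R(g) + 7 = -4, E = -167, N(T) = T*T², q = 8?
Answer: 103418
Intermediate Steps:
N(T) = T³
R(g) = -11 (R(g) = -7 - 4 = -11)
V = -530 (V = (-8)³ - 3*6 = -512 - 1*18 = -512 - 18 = -530)
(E + R(-15))*(V + (q*(-5) - 11)) = (-167 - 11)*(-530 + (8*(-5) - 11)) = -178*(-530 + (-40 - 11)) = -178*(-530 - 51) = -178*(-581) = 103418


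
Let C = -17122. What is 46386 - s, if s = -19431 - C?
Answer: 48695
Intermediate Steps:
s = -2309 (s = -19431 - 1*(-17122) = -19431 + 17122 = -2309)
46386 - s = 46386 - 1*(-2309) = 46386 + 2309 = 48695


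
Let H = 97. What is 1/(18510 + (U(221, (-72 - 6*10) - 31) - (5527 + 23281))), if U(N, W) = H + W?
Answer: -1/10364 ≈ -9.6488e-5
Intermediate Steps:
U(N, W) = 97 + W
1/(18510 + (U(221, (-72 - 6*10) - 31) - (5527 + 23281))) = 1/(18510 + ((97 + ((-72 - 6*10) - 31)) - (5527 + 23281))) = 1/(18510 + ((97 + ((-72 - 60) - 31)) - 1*28808)) = 1/(18510 + ((97 + (-132 - 31)) - 28808)) = 1/(18510 + ((97 - 163) - 28808)) = 1/(18510 + (-66 - 28808)) = 1/(18510 - 28874) = 1/(-10364) = -1/10364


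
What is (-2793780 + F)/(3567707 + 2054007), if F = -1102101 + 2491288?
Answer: -1404593/5621714 ≈ -0.24985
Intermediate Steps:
F = 1389187
(-2793780 + F)/(3567707 + 2054007) = (-2793780 + 1389187)/(3567707 + 2054007) = -1404593/5621714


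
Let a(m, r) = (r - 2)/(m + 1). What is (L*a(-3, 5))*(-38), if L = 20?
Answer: 1140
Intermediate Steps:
a(m, r) = (-2 + r)/(1 + m)
(L*a(-3, 5))*(-38) = (20*((-2 + 5)/(1 - 3)))*(-38) = (20*(3/(-2)))*(-38) = (20*(-1/2*3))*(-38) = (20*(-3/2))*(-38) = -30*(-38) = 1140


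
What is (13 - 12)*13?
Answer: 13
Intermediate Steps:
(13 - 12)*13 = 1*13 = 13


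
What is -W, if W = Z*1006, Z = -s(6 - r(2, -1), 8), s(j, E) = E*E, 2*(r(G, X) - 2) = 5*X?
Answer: 64384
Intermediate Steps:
r(G, X) = 2 + 5*X/2 (r(G, X) = 2 + (5*X)/2 = 2 + 5*X/2)
s(j, E) = E²
Z = -64 (Z = -1*8² = -1*64 = -64)
W = -64384 (W = -64*1006 = -64384)
-W = -1*(-64384) = 64384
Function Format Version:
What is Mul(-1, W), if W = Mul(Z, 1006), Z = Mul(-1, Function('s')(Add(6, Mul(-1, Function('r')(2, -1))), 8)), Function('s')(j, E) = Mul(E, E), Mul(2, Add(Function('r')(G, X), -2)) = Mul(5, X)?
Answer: 64384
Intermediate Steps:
Function('r')(G, X) = Add(2, Mul(Rational(5, 2), X)) (Function('r')(G, X) = Add(2, Mul(Rational(1, 2), Mul(5, X))) = Add(2, Mul(Rational(5, 2), X)))
Function('s')(j, E) = Pow(E, 2)
Z = -64 (Z = Mul(-1, Pow(8, 2)) = Mul(-1, 64) = -64)
W = -64384 (W = Mul(-64, 1006) = -64384)
Mul(-1, W) = Mul(-1, -64384) = 64384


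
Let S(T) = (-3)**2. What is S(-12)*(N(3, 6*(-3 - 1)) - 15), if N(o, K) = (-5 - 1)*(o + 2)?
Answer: -405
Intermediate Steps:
N(o, K) = -12 - 6*o (N(o, K) = -6*(2 + o) = -12 - 6*o)
S(T) = 9
S(-12)*(N(3, 6*(-3 - 1)) - 15) = 9*((-12 - 6*3) - 15) = 9*((-12 - 18) - 15) = 9*(-30 - 15) = 9*(-45) = -405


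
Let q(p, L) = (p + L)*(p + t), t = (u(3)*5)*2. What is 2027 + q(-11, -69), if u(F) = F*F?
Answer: -4293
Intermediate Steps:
u(F) = F²
t = 90 (t = (3²*5)*2 = (9*5)*2 = 45*2 = 90)
q(p, L) = (90 + p)*(L + p) (q(p, L) = (p + L)*(p + 90) = (L + p)*(90 + p) = (90 + p)*(L + p))
2027 + q(-11, -69) = 2027 + ((-11)² + 90*(-69) + 90*(-11) - 69*(-11)) = 2027 + (121 - 6210 - 990 + 759) = 2027 - 6320 = -4293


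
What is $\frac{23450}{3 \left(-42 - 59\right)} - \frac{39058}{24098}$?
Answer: $- \frac{288466337}{3650847} \approx -79.014$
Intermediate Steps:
$\frac{23450}{3 \left(-42 - 59\right)} - \frac{39058}{24098} = \frac{23450}{3 \left(-101\right)} - \frac{19529}{12049} = \frac{23450}{-303} - \frac{19529}{12049} = 23450 \left(- \frac{1}{303}\right) - \frac{19529}{12049} = - \frac{23450}{303} - \frac{19529}{12049} = - \frac{288466337}{3650847}$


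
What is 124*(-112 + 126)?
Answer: 1736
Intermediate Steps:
124*(-112 + 126) = 124*14 = 1736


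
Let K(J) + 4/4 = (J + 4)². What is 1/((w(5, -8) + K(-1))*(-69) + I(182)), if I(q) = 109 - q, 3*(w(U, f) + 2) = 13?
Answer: -1/786 ≈ -0.0012723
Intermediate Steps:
w(U, f) = 7/3 (w(U, f) = -2 + (⅓)*13 = -2 + 13/3 = 7/3)
K(J) = -1 + (4 + J)² (K(J) = -1 + (J + 4)² = -1 + (4 + J)²)
1/((w(5, -8) + K(-1))*(-69) + I(182)) = 1/((7/3 + (-1 + (4 - 1)²))*(-69) + (109 - 1*182)) = 1/((7/3 + (-1 + 3²))*(-69) + (109 - 182)) = 1/((7/3 + (-1 + 9))*(-69) - 73) = 1/((7/3 + 8)*(-69) - 73) = 1/((31/3)*(-69) - 73) = 1/(-713 - 73) = 1/(-786) = -1/786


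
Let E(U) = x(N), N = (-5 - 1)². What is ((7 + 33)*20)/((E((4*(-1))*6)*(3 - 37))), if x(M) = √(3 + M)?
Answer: -400*√39/663 ≈ -3.7677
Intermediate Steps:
N = 36 (N = (-6)² = 36)
E(U) = √39 (E(U) = √(3 + 36) = √39)
((7 + 33)*20)/((E((4*(-1))*6)*(3 - 37))) = ((7 + 33)*20)/((√39*(3 - 37))) = (40*20)/((√39*(-34))) = 800/((-34*√39)) = 800*(-√39/1326) = -400*√39/663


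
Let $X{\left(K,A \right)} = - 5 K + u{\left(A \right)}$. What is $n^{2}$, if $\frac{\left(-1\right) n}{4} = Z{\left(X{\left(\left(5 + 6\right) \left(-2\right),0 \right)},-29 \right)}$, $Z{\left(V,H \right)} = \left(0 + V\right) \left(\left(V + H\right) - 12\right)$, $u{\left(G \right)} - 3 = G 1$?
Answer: $1059111936$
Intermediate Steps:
$u{\left(G \right)} = 3 + G$ ($u{\left(G \right)} = 3 + G 1 = 3 + G$)
$X{\left(K,A \right)} = 3 + A - 5 K$ ($X{\left(K,A \right)} = - 5 K + \left(3 + A\right) = 3 + A - 5 K$)
$Z{\left(V,H \right)} = V \left(-12 + H + V\right)$ ($Z{\left(V,H \right)} = V \left(\left(H + V\right) - 12\right) = V \left(-12 + H + V\right)$)
$n = -32544$ ($n = - 4 \left(3 + 0 - 5 \left(5 + 6\right) \left(-2\right)\right) \left(-12 - 29 + \left(3 + 0 - 5 \left(5 + 6\right) \left(-2\right)\right)\right) = - 4 \left(3 + 0 - 5 \cdot 11 \left(-2\right)\right) \left(-12 - 29 + \left(3 + 0 - 5 \cdot 11 \left(-2\right)\right)\right) = - 4 \left(3 + 0 - -110\right) \left(-12 - 29 + \left(3 + 0 - -110\right)\right) = - 4 \left(3 + 0 + 110\right) \left(-12 - 29 + \left(3 + 0 + 110\right)\right) = - 4 \cdot 113 \left(-12 - 29 + 113\right) = - 4 \cdot 113 \cdot 72 = \left(-4\right) 8136 = -32544$)
$n^{2} = \left(-32544\right)^{2} = 1059111936$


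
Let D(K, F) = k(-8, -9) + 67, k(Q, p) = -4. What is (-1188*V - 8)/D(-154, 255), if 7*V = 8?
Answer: -9560/441 ≈ -21.678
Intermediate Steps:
V = 8/7 (V = (⅐)*8 = 8/7 ≈ 1.1429)
D(K, F) = 63 (D(K, F) = -4 + 67 = 63)
(-1188*V - 8)/D(-154, 255) = (-1188*8/7 - 8)/63 = (-132*72/7 - 8)*(1/63) = (-9504/7 - 8)*(1/63) = -9560/7*1/63 = -9560/441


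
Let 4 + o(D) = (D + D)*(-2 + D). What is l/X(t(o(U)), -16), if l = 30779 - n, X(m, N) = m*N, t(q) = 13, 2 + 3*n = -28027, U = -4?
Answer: -20061/104 ≈ -192.89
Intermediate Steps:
o(D) = -4 + 2*D*(-2 + D) (o(D) = -4 + (D + D)*(-2 + D) = -4 + (2*D)*(-2 + D) = -4 + 2*D*(-2 + D))
n = -9343 (n = -⅔ + (⅓)*(-28027) = -⅔ - 28027/3 = -9343)
X(m, N) = N*m
l = 40122 (l = 30779 - 1*(-9343) = 30779 + 9343 = 40122)
l/X(t(o(U)), -16) = 40122/((-16*13)) = 40122/(-208) = 40122*(-1/208) = -20061/104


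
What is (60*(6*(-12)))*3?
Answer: -12960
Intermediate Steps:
(60*(6*(-12)))*3 = (60*(-72))*3 = -4320*3 = -12960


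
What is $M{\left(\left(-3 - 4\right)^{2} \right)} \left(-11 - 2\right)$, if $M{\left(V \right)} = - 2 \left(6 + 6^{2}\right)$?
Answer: $1092$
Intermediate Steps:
$M{\left(V \right)} = -84$ ($M{\left(V \right)} = - 2 \left(6 + 36\right) = \left(-2\right) 42 = -84$)
$M{\left(\left(-3 - 4\right)^{2} \right)} \left(-11 - 2\right) = - 84 \left(-11 - 2\right) = \left(-84\right) \left(-13\right) = 1092$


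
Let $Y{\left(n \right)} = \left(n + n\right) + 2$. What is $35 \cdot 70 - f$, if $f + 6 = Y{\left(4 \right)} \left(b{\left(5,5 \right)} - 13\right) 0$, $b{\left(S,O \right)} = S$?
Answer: $2456$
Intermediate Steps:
$Y{\left(n \right)} = 2 + 2 n$ ($Y{\left(n \right)} = 2 n + 2 = 2 + 2 n$)
$f = -6$ ($f = -6 + \left(2 + 2 \cdot 4\right) \left(5 - 13\right) 0 = -6 + \left(2 + 8\right) \left(-8\right) 0 = -6 + 10 \left(-8\right) 0 = -6 - 0 = -6 + 0 = -6$)
$35 \cdot 70 - f = 35 \cdot 70 - -6 = 2450 + 6 = 2456$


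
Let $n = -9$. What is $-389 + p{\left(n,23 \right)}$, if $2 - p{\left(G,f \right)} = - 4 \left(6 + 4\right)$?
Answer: $-347$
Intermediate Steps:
$p{\left(G,f \right)} = 42$ ($p{\left(G,f \right)} = 2 - - 4 \left(6 + 4\right) = 2 - \left(-4\right) 10 = 2 - -40 = 2 + 40 = 42$)
$-389 + p{\left(n,23 \right)} = -389 + 42 = -347$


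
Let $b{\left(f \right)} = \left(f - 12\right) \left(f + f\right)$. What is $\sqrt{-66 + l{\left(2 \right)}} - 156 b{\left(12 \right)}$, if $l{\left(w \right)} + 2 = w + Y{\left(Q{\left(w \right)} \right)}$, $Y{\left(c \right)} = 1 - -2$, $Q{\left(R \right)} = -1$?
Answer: $3 i \sqrt{7} \approx 7.9373 i$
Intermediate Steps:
$Y{\left(c \right)} = 3$ ($Y{\left(c \right)} = 1 + 2 = 3$)
$l{\left(w \right)} = 1 + w$ ($l{\left(w \right)} = -2 + \left(w + 3\right) = -2 + \left(3 + w\right) = 1 + w$)
$b{\left(f \right)} = 2 f \left(-12 + f\right)$ ($b{\left(f \right)} = \left(-12 + f\right) 2 f = 2 f \left(-12 + f\right)$)
$\sqrt{-66 + l{\left(2 \right)}} - 156 b{\left(12 \right)} = \sqrt{-66 + \left(1 + 2\right)} - 156 \cdot 2 \cdot 12 \left(-12 + 12\right) = \sqrt{-66 + 3} - 156 \cdot 2 \cdot 12 \cdot 0 = \sqrt{-63} - 0 = 3 i \sqrt{7} + 0 = 3 i \sqrt{7}$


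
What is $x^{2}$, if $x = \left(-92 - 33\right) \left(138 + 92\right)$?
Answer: $826562500$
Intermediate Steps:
$x = -28750$ ($x = \left(-125\right) 230 = -28750$)
$x^{2} = \left(-28750\right)^{2} = 826562500$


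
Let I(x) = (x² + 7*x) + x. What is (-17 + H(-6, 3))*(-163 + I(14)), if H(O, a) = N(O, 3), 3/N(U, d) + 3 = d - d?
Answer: -2610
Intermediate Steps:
N(U, d) = -1 (N(U, d) = 3/(-3 + (d - d)) = 3/(-3 + 0) = 3/(-3) = 3*(-⅓) = -1)
H(O, a) = -1
I(x) = x² + 8*x
(-17 + H(-6, 3))*(-163 + I(14)) = (-17 - 1)*(-163 + 14*(8 + 14)) = -18*(-163 + 14*22) = -18*(-163 + 308) = -18*145 = -2610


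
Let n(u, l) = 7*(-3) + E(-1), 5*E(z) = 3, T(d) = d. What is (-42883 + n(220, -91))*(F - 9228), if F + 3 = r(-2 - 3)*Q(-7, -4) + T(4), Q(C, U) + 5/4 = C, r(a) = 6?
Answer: 3979933901/10 ≈ 3.9799e+8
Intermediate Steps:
Q(C, U) = -5/4 + C
F = -97/2 (F = -3 + (6*(-5/4 - 7) + 4) = -3 + (6*(-33/4) + 4) = -3 + (-99/2 + 4) = -3 - 91/2 = -97/2 ≈ -48.500)
E(z) = 3/5 (E(z) = (1/5)*3 = 3/5)
n(u, l) = -102/5 (n(u, l) = 7*(-3) + 3/5 = -21 + 3/5 = -102/5)
(-42883 + n(220, -91))*(F - 9228) = (-42883 - 102/5)*(-97/2 - 9228) = -214517/5*(-18553/2) = 3979933901/10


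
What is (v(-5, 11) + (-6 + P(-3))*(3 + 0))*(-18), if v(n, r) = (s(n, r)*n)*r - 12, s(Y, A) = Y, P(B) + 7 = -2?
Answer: -3924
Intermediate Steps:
P(B) = -9 (P(B) = -7 - 2 = -9)
v(n, r) = -12 + r*n² (v(n, r) = (n*n)*r - 12 = n²*r - 12 = r*n² - 12 = -12 + r*n²)
(v(-5, 11) + (-6 + P(-3))*(3 + 0))*(-18) = ((-12 + 11*(-5)²) + (-6 - 9)*(3 + 0))*(-18) = ((-12 + 11*25) - 15*3)*(-18) = ((-12 + 275) - 45)*(-18) = (263 - 45)*(-18) = 218*(-18) = -3924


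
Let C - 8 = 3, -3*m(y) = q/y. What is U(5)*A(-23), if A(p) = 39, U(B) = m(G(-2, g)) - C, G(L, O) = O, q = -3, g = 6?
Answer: -845/2 ≈ -422.50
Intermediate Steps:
m(y) = 1/y (m(y) = -(-1)/y = 1/y)
C = 11 (C = 8 + 3 = 11)
U(B) = -65/6 (U(B) = 1/6 - 1*11 = ⅙ - 11 = -65/6)
U(5)*A(-23) = -65/6*39 = -845/2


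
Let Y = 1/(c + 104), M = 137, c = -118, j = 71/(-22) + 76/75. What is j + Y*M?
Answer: -69298/5775 ≈ -12.000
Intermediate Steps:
j = -3653/1650 (j = 71*(-1/22) + 76*(1/75) = -71/22 + 76/75 = -3653/1650 ≈ -2.2139)
Y = -1/14 (Y = 1/(-118 + 104) = 1/(-14) = -1/14 ≈ -0.071429)
j + Y*M = -3653/1650 - 1/14*137 = -3653/1650 - 137/14 = -69298/5775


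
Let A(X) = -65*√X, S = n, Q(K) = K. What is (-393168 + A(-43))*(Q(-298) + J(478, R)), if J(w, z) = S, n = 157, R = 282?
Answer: 55436688 + 9165*I*√43 ≈ 5.5437e+7 + 60099.0*I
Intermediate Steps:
S = 157
J(w, z) = 157
(-393168 + A(-43))*(Q(-298) + J(478, R)) = (-393168 - 65*I*√43)*(-298 + 157) = (-393168 - 65*I*√43)*(-141) = 55436688 + 9165*I*√43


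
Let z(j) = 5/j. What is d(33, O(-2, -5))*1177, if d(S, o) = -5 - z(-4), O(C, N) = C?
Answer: -17655/4 ≈ -4413.8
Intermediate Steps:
d(S, o) = -15/4 (d(S, o) = -5 - 5/(-4) = -5 - 5*(-1)/4 = -5 - 1*(-5/4) = -5 + 5/4 = -15/4)
d(33, O(-2, -5))*1177 = -15/4*1177 = -17655/4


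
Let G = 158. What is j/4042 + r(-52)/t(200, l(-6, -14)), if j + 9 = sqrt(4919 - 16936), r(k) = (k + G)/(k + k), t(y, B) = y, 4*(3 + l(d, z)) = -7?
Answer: -153913/21018400 + I*sqrt(12017)/4042 ≈ -0.0073228 + 0.027121*I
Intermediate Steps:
l(d, z) = -19/4 (l(d, z) = -3 + (1/4)*(-7) = -3 - 7/4 = -19/4)
r(k) = (158 + k)/(2*k) (r(k) = (k + 158)/(k + k) = (158 + k)/((2*k)) = (158 + k)*(1/(2*k)) = (158 + k)/(2*k))
j = -9 + I*sqrt(12017) (j = -9 + sqrt(4919 - 16936) = -9 + sqrt(-12017) = -9 + I*sqrt(12017) ≈ -9.0 + 109.62*I)
j/4042 + r(-52)/t(200, l(-6, -14)) = (-9 + I*sqrt(12017))/4042 + ((1/2)*(158 - 52)/(-52))/200 = (-9 + I*sqrt(12017))*(1/4042) + ((1/2)*(-1/52)*106)*(1/200) = (-9/4042 + I*sqrt(12017)/4042) - 53/52*1/200 = (-9/4042 + I*sqrt(12017)/4042) - 53/10400 = -153913/21018400 + I*sqrt(12017)/4042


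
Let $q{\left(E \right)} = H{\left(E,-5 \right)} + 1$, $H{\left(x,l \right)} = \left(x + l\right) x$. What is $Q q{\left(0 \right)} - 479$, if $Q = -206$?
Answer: $-685$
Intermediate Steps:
$H{\left(x,l \right)} = x \left(l + x\right)$ ($H{\left(x,l \right)} = \left(l + x\right) x = x \left(l + x\right)$)
$q{\left(E \right)} = 1 + E \left(-5 + E\right)$ ($q{\left(E \right)} = E \left(-5 + E\right) + 1 = 1 + E \left(-5 + E\right)$)
$Q q{\left(0 \right)} - 479 = - 206 \left(1 + 0 \left(-5 + 0\right)\right) - 479 = - 206 \left(1 + 0 \left(-5\right)\right) - 479 = - 206 \left(1 + 0\right) - 479 = \left(-206\right) 1 - 479 = -206 - 479 = -685$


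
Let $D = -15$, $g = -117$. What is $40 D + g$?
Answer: $-717$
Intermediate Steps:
$40 D + g = 40 \left(-15\right) - 117 = -600 - 117 = -717$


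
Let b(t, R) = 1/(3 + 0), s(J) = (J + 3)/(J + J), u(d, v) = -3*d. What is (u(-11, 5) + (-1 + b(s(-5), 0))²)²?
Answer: 90601/81 ≈ 1118.5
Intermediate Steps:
s(J) = (3 + J)/(2*J) (s(J) = (3 + J)/((2*J)) = (3 + J)*(1/(2*J)) = (3 + J)/(2*J))
b(t, R) = ⅓ (b(t, R) = 1/3 = ⅓)
(u(-11, 5) + (-1 + b(s(-5), 0))²)² = (-3*(-11) + (-1 + ⅓)²)² = (33 + (-⅔)²)² = (33 + 4/9)² = (301/9)² = 90601/81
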